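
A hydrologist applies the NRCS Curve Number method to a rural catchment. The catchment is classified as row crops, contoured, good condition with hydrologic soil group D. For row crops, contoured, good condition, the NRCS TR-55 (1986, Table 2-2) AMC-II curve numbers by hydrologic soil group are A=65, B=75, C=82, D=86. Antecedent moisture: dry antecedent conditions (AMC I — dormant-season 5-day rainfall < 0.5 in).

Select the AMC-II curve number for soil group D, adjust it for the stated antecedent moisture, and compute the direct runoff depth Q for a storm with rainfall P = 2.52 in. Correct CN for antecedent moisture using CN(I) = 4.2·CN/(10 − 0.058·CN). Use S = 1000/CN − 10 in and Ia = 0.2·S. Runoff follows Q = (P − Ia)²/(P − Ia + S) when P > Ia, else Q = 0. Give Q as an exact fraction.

NRCS table: row crops, contoured, good condition, soil group D → CN(II) = 86
Dry (AMC I): CN(I) = 4.2·86/(10 − 0.058·86) = (1806/5)/(1253/250) = 12900/179 ≈ 72.067
Retention S: 1000/CN − 10 with CN=72.067 → S = 500/129 ≈ 3.876 in
Ia = 0.2·(500/129) = 100/129 in ≈ 0.775 in
Excess rainfall: 2.520 − 0.775 = 1.745 in; P > Ia so Q > 0
Runoff Q = (P−Ia)²/(P−Ia+S) = (1.745)²/(1.745+3.876) = 31663129/58459575 ≈ 0.542 in

Q = 31663129/58459575 in ≈ 0.542 in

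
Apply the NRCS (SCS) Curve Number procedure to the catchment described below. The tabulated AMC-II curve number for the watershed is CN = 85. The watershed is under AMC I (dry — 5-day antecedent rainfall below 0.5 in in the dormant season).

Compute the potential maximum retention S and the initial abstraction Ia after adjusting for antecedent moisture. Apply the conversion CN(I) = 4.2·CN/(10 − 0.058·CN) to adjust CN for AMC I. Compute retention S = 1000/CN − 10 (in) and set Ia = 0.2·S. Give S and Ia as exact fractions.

S = 500/119 in ≈ 4.202 in; Ia = 100/119 in ≈ 0.840 in

Dry (AMC I): CN(I) = 4.2·85/(10 − 0.058·85) = 357/(507/100) = 11900/169 ≈ 70.414
Retention S: 1000/CN − 10 with CN=70.414 → S = 500/119 ≈ 4.202 in
Initial abstraction Ia = S/5 = (500/119)/5 = 100/119 ≈ 0.840 in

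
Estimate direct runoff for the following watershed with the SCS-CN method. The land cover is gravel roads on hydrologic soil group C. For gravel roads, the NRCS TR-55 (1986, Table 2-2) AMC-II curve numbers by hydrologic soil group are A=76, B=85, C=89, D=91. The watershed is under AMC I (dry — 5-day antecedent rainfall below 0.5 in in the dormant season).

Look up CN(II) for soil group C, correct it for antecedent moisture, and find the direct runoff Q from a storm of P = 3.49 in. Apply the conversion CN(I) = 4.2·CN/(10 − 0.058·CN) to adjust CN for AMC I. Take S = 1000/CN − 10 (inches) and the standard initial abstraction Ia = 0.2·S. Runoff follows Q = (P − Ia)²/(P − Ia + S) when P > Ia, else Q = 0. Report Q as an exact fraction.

NRCS table: gravel roads, soil group C → CN(II) = 89
Adjust CN=89 to AMC I: 4.2·89/(10 − 0.058·89) → (1869/5) ÷ (2419/500) = 186900/2419 ≈ 77.263
S = 1000/(186900/2419) − 10 = 5500/1869 in ≈ 2.943 in
Ia = 0.2S: 0.2·2.943 = 0.589 in (exactly 1100/1869)
P − Ia = 3.490 − 0.589 = 542281/186900 ≈ 2.901 in (> 0, runoff occurs)
Q: (542281/186900)² ÷ (1092281/186900) = 294068682961/204147318900 in (≈ 1.440 in)

Q = 294068682961/204147318900 in ≈ 1.440 in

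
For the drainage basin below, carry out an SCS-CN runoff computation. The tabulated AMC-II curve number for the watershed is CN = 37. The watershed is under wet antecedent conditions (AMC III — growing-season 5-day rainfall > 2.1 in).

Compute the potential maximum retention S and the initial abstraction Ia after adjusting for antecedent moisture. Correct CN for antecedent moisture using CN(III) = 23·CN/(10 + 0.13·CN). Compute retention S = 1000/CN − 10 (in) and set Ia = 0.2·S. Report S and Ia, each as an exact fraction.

Adjust CN=37 to AMC III: 23·37/(10 + 0.13·37) → 851 ÷ (1481/100) = 85100/1481 ≈ 57.461
Max retention: S = 1000/(85100/1481) − 10 = 6300/851 in (≈ 7.403 in)
Ia = 0.2S: 0.2·7.403 = 1.481 in (exactly 1260/851)

S = 6300/851 in ≈ 7.403 in; Ia = 1260/851 in ≈ 1.481 in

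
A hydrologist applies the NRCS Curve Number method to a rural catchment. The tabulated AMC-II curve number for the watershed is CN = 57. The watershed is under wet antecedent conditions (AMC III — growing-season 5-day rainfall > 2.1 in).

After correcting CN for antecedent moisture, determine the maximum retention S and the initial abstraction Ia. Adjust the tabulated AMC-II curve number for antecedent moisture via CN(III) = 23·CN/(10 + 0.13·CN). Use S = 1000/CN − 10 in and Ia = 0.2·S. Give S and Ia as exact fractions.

Adjust CN=57 to AMC III: 23·57/(10 + 0.13·57) → 1311 ÷ (1741/100) = 131100/1741 ≈ 75.302
Max retention: S = 1000/(131100/1741) − 10 = 4300/1311 in (≈ 3.280 in)
Initial abstraction Ia = S/5 = (4300/1311)/5 = 860/1311 ≈ 0.656 in

S = 4300/1311 in ≈ 3.280 in; Ia = 860/1311 in ≈ 0.656 in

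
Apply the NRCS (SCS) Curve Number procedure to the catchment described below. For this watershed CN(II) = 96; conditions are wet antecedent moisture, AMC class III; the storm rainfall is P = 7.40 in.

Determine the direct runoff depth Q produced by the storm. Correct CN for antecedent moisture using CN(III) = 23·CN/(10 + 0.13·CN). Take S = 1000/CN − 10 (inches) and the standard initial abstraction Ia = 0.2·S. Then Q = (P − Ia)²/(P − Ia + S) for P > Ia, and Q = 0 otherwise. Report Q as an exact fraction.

Wet (AMC III): CN(III) = 23·96/(10 + 0.13·96) = 2208/(562/25) = 27600/281 ≈ 98.221
S = 1000/(27600/281) − 10 = 25/138 in ≈ 0.181 in
Ia = 0.2·(25/138) = 5/138 in ≈ 0.036 in
Excess rainfall: 7.400 − 0.036 = 7.364 in; P > Ia so Q > 0
Q: (5081/690)² ÷ (2603/345) = 25816561/3592140 in (≈ 7.187 in)

Q = 25816561/3592140 in ≈ 7.187 in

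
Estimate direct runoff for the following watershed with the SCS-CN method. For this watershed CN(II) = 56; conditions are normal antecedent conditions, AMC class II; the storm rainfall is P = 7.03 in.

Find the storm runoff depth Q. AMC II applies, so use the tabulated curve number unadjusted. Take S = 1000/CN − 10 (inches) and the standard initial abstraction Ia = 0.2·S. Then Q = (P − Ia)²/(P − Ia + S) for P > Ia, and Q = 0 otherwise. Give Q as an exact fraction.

Average conditions: CN = 56 (no AMC adjustment).
Retention S: 1000/CN − 10 with CN=56.000 → S = 55/7 ≈ 7.857 in
Initial abstraction Ia = S/5 = (55/7)/5 = 11/7 ≈ 1.571 in
Since P=7.030 > Ia=1.571: effective rainfall P−Ia = 3821/700 in
Q: (3821/700)² ÷ (9321/700) = 14600041/6524700 in (≈ 2.238 in)

Q = 14600041/6524700 in ≈ 2.238 in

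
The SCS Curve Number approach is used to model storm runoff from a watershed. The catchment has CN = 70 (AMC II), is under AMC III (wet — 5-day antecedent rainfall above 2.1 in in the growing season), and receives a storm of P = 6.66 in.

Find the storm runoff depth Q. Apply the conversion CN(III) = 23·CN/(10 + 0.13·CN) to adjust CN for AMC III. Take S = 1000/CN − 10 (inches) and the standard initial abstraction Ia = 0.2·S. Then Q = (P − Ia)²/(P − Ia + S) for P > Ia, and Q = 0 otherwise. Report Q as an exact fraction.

Wet (AMC III): CN(III) = 23·70/(10 + 0.13·70) = 1610/(191/10) = 16100/191 ≈ 84.293
Max retention: S = 1000/(16100/191) − 10 = 300/161 in (≈ 1.863 in)
Ia = 0.2·(300/161) = 60/161 in ≈ 0.373 in
P − Ia = 6.660 − 0.373 = 50613/8050 ≈ 6.287 in (> 0, runoff occurs)
Q: (50613/8050)² ÷ (65613/8050) = 853891923/176061550 in (≈ 4.850 in)

Q = 853891923/176061550 in ≈ 4.850 in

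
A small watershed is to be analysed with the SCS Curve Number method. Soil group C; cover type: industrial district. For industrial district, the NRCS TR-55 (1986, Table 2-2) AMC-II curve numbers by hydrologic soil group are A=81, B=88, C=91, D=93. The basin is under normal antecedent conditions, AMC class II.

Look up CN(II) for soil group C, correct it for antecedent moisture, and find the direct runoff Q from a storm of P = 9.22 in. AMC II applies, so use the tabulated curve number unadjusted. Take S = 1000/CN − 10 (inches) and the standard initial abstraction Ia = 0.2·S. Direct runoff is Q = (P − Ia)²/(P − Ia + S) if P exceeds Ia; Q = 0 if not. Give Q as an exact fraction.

NRCS table: industrial district, soil group C → CN(II) = 91
AMC II — tabulated CN = 91 applies directly.
Max retention: S = 1000/91 − 10 = 90/91 in (≈ 0.989 in)
Initial abstraction Ia = S/5 = (90/91)/5 = 18/91 ≈ 0.198 in
P − Ia = 9.220 − 0.198 = 41051/4550 ≈ 9.022 in (> 0, runoff occurs)
Q: (41051/4550)² ÷ (45551/4550) = 1685184601/207257050 in (≈ 8.131 in)

Q = 1685184601/207257050 in ≈ 8.131 in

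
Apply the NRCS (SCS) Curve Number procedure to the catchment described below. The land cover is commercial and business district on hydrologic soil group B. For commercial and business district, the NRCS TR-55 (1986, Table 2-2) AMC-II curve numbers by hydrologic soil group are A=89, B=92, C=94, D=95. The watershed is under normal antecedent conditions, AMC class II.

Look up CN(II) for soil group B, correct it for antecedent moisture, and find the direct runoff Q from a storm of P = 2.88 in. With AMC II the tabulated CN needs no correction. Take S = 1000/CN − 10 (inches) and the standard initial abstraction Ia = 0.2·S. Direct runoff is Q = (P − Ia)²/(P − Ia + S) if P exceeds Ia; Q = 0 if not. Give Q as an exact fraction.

NRCS table: commercial and business district, soil group B → CN(II) = 92
CN(II) = 92; AMC II needs no correction.
S = 1000/92 − 10 = 20/23 in ≈ 0.870 in
Ia = 0.2S: 0.2·0.870 = 0.174 in (exactly 4/23)
P − Ia = 2.880 − 0.174 = 1556/575 ≈ 2.706 in (> 0, runoff occurs)
Q = (1556/575)²/((1556/575) + 20/23) = (2421136/330625)/(2056/575) = 302642/147775 in ≈ 2.048 in

Q = 302642/147775 in ≈ 2.048 in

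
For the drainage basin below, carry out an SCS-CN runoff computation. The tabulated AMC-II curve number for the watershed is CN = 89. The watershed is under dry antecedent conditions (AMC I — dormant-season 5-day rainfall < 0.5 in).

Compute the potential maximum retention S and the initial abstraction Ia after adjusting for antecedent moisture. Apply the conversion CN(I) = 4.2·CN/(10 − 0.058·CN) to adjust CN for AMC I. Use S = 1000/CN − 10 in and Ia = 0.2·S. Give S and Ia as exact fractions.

S = 5500/1869 in ≈ 2.943 in; Ia = 1100/1869 in ≈ 0.589 in

Dry (AMC I): CN(I) = 4.2·89/(10 − 0.058·89) = (1869/5)/(2419/500) = 186900/2419 ≈ 77.263
Max retention: S = 1000/(186900/2419) − 10 = 5500/1869 in (≈ 2.943 in)
Ia = 0.2·(5500/1869) = 1100/1869 in ≈ 0.589 in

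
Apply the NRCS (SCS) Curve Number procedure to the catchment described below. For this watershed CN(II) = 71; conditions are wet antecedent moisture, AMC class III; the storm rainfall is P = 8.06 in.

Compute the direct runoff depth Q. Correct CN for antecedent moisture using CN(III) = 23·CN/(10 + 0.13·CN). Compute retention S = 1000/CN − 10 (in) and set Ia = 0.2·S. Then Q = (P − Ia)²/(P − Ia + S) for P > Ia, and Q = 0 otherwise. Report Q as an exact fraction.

Q = 395765551801/63205183350 in ≈ 6.262 in

CN(III) from CN(II)=71: (23·71)/(10 + 0.13·71) = 163300/1923 ≈ 84.919
Retention S: 1000/CN − 10 with CN=84.919 → S = 2900/1633 ≈ 1.776 in
Ia = 0.2·(2900/1633) = 580/1633 in ≈ 0.355 in
Since P=8.060 > Ia=0.355: effective rainfall P−Ia = 629099/81650 in
Q = (629099/81650)²/((629099/81650) + 2900/1633) = (395765551801/6666722500)/(774099/81650) = 395765551801/63205183350 in ≈ 6.262 in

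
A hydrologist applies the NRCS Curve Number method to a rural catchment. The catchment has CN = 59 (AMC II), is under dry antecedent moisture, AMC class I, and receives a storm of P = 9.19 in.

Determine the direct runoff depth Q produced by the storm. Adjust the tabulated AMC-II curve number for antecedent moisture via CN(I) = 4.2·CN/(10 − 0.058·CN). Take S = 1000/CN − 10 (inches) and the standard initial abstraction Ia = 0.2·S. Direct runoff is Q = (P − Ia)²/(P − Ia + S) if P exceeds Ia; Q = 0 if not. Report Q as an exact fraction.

Adjust CN=59 to AMC I: 4.2·59/(10 − 0.058·59) → (1239/5) ÷ (3289/500) = 123900/3289 ≈ 37.671
Max retention: S = 1000/(123900/3289) − 10 = 20500/1239 in (≈ 16.546 in)
Ia = 0.2·(20500/1239) = 4100/1239 in ≈ 3.309 in
P − Ia = 9.190 − 3.309 = 728641/123900 ≈ 5.881 in (> 0, runoff occurs)
Q: (728641/123900)² ÷ (2778641/123900) = 530917706881/344273619900 in (≈ 1.542 in)

Q = 530917706881/344273619900 in ≈ 1.542 in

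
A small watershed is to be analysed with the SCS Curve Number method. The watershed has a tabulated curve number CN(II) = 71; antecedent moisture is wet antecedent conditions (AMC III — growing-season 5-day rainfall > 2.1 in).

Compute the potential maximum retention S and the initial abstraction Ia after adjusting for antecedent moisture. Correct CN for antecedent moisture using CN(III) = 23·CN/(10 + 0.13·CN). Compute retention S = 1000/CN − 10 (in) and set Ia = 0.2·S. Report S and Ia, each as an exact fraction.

S = 2900/1633 in ≈ 1.776 in; Ia = 580/1633 in ≈ 0.355 in

Adjust CN=71 to AMC III: 23·71/(10 + 0.13·71) → 1633 ÷ (1923/100) = 163300/1923 ≈ 84.919
Retention S: 1000/CN − 10 with CN=84.919 → S = 2900/1633 ≈ 1.776 in
Ia = 0.2·(2900/1633) = 580/1633 in ≈ 0.355 in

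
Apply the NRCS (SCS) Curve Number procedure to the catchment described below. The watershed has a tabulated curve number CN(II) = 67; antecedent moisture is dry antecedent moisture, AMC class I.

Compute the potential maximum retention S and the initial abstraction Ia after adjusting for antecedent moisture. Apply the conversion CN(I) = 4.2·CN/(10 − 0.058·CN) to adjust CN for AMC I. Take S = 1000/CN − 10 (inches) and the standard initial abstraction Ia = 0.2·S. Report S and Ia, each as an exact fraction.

Dry (AMC I): CN(I) = 4.2·67/(10 − 0.058·67) = (1407/5)/(3057/500) = 46900/1019 ≈ 46.026
S = 1000/(46900/1019) − 10 = 5500/469 in ≈ 11.727 in
Ia = 0.2·(5500/469) = 1100/469 in ≈ 2.345 in

S = 5500/469 in ≈ 11.727 in; Ia = 1100/469 in ≈ 2.345 in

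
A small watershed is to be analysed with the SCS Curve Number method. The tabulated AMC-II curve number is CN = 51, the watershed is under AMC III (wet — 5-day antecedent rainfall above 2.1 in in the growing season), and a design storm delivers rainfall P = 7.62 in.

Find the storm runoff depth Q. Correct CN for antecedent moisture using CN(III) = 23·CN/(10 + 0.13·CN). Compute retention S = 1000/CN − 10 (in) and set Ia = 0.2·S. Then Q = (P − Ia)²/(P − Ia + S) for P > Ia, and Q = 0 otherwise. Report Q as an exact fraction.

Q = 158334755569/37706847450 in ≈ 4.199 in

Wet (AMC III): CN(III) = 23·51/(10 + 0.13·51) = 1173/(1663/100) = 117300/1663 ≈ 70.535
Max retention: S = 1000/(117300/1663) − 10 = 4900/1173 in (≈ 4.177 in)
Initial abstraction Ia = S/5 = (4900/1173)/5 = 980/1173 ≈ 0.835 in
P − Ia = 7.620 − 0.835 = 397913/58650 ≈ 6.785 in (> 0, runoff occurs)
Q: (397913/58650)² ÷ (642913/58650) = 158334755569/37706847450 in (≈ 4.199 in)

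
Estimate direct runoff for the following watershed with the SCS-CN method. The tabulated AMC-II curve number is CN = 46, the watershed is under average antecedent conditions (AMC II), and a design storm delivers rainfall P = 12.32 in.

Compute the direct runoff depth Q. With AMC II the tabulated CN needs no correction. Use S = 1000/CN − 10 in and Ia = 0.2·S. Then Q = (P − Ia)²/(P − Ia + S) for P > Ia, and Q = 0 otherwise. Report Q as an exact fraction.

Q = 8219689/1794575 in ≈ 4.580 in

CN(II) = 46; AMC II needs no correction.
S = 1000/46 − 10 = 270/23 in ≈ 11.739 in
Initial abstraction Ia = S/5 = (270/23)/5 = 54/23 ≈ 2.348 in
P − Ia = 12.320 − 2.348 = 5734/575 ≈ 9.972 in (> 0, runoff occurs)
Q = (5734/575)²/((5734/575) + 270/23) = (32878756/330625)/(12484/575) = 8219689/1794575 in ≈ 4.580 in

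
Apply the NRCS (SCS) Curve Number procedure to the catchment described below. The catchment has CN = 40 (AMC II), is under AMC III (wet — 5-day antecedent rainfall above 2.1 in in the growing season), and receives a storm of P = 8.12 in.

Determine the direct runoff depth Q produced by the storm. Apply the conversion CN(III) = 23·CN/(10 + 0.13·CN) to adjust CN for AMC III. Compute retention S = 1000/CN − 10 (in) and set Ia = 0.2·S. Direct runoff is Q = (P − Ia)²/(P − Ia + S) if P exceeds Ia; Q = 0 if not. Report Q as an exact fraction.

Adjust CN=40 to AMC III: 23·40/(10 + 0.13·40) → 920 ÷ (76/5) = 1150/19 ≈ 60.526
S = 1000/(1150/19) − 10 = 150/23 in ≈ 6.522 in
Ia = 0.2·(150/23) = 30/23 in ≈ 1.304 in
P − Ia = 8.120 − 1.304 = 3919/575 ≈ 6.816 in (> 0, runoff occurs)
Q = (3919/575)²/((3919/575) + 150/23) = (15358561/330625)/(7669/575) = 15358561/4409675 in ≈ 3.483 in

Q = 15358561/4409675 in ≈ 3.483 in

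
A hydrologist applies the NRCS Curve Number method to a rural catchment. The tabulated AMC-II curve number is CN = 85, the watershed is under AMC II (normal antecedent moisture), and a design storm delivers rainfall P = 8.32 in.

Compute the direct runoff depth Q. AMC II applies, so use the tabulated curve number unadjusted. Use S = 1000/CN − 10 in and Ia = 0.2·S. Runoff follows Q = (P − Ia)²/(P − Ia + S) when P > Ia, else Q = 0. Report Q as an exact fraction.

Q = 2866249/439450 in ≈ 6.522 in

AMC II — tabulated CN = 85 applies directly.
Retention S: 1000/CN − 10 with CN=85.000 → S = 30/17 ≈ 1.765 in
Ia = 0.2·(30/17) = 6/17 in ≈ 0.353 in
P − Ia = 8.320 − 0.353 = 3386/425 ≈ 7.967 in (> 0, runoff occurs)
Runoff Q = (P−Ia)²/(P−Ia+S) = (7.967)²/(7.967+1.765) = 2866249/439450 ≈ 6.522 in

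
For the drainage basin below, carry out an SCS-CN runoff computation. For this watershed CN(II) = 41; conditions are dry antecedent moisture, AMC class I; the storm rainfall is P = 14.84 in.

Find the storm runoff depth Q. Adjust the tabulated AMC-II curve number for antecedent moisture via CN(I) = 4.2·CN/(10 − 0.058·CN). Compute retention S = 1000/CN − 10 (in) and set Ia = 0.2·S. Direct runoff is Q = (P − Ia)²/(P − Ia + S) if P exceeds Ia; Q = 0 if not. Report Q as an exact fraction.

Q = 29560268761/19575502275 in ≈ 1.510 in

Adjust CN=41 to AMC I: 4.2·41/(10 − 0.058·41) → (861/5) ÷ (3811/500) = 86100/3811 ≈ 22.592
Retention S: 1000/CN − 10 with CN=22.592 → S = 29500/861 ≈ 34.262 in
Initial abstraction Ia = S/5 = (29500/861)/5 = 5900/861 ≈ 6.852 in
P − Ia = 14.840 − 6.852 = 171931/21525 ≈ 7.988 in (> 0, runoff occurs)
Runoff Q = (P−Ia)²/(P−Ia+S) = (7.988)²/(7.988+34.262) = 29560268761/19575502275 ≈ 1.510 in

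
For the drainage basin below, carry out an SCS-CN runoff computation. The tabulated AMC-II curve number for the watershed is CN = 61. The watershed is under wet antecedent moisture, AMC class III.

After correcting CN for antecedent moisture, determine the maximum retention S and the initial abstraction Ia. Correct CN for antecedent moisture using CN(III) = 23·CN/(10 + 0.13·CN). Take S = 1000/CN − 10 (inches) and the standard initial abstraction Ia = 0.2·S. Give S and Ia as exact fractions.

Wet (AMC III): CN(III) = 23·61/(10 + 0.13·61) = 1403/(1793/100) = 140300/1793 ≈ 78.249
Retention S: 1000/CN − 10 with CN=78.249 → S = 3900/1403 ≈ 2.780 in
Ia = 0.2·(3900/1403) = 780/1403 in ≈ 0.556 in

S = 3900/1403 in ≈ 2.780 in; Ia = 780/1403 in ≈ 0.556 in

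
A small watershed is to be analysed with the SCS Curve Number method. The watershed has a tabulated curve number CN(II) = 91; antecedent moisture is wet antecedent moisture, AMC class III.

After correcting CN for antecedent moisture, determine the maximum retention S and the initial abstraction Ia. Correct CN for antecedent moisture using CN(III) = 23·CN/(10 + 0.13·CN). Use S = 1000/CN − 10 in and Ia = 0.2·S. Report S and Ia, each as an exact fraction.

CN(III) from CN(II)=91: (23·91)/(10 + 0.13·91) = 209300/2183 ≈ 95.877
Retention S: 1000/CN − 10 with CN=95.877 → S = 900/2093 ≈ 0.430 in
Ia = 0.2·(900/2093) = 180/2093 in ≈ 0.086 in

S = 900/2093 in ≈ 0.430 in; Ia = 180/2093 in ≈ 0.086 in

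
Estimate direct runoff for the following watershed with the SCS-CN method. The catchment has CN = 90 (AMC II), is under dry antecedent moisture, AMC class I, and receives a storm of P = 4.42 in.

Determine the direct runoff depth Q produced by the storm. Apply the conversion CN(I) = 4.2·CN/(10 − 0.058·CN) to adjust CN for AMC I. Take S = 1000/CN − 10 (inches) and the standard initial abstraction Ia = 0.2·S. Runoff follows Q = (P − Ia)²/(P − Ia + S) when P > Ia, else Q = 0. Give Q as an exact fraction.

Q = 1351959361/583717050 in ≈ 2.316 in

Adjust CN=90 to AMC I: 4.2·90/(10 − 0.058·90) → 378 ÷ (239/50) = 18900/239 ≈ 79.079
S = 1000/(18900/239) − 10 = 500/189 in ≈ 2.646 in
Ia = 0.2S: 0.2·2.646 = 0.529 in (exactly 100/189)
Excess rainfall: 4.420 − 0.529 = 3.891 in; P > Ia so Q > 0
Runoff Q = (P−Ia)²/(P−Ia+S) = (3.891)²/(3.891+2.646) = 1351959361/583717050 ≈ 2.316 in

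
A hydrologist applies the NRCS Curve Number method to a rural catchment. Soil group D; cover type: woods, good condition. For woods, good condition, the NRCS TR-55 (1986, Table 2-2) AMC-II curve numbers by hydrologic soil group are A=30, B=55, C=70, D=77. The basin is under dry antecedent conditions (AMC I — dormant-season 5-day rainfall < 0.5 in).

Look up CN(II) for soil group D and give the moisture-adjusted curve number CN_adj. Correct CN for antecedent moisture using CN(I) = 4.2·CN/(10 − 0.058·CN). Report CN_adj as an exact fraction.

NRCS table: woods, good condition, soil group D → CN(II) = 77
Adjust CN=77 to AMC I: 4.2·77/(10 − 0.058·77) → (1617/5) ÷ (2767/500) = 161700/2767 ≈ 58.439

CN_adj = 161700/2767 ≈ 58.439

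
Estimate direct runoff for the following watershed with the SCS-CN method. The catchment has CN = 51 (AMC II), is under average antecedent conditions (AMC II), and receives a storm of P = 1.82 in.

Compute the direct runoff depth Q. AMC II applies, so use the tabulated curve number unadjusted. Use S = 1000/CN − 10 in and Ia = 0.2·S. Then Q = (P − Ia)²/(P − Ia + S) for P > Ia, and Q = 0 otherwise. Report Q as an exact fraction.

Q = 0 in ≈ 0.000 in

Average conditions: CN = 51 (no AMC adjustment).
S = 1000/51 − 10 = 490/51 in ≈ 9.608 in
Initial abstraction Ia = S/5 = (490/51)/5 = 98/51 ≈ 1.922 in
P = 1.820 ≤ Ia = 1.922 in: entire storm abstracted, Q = 0.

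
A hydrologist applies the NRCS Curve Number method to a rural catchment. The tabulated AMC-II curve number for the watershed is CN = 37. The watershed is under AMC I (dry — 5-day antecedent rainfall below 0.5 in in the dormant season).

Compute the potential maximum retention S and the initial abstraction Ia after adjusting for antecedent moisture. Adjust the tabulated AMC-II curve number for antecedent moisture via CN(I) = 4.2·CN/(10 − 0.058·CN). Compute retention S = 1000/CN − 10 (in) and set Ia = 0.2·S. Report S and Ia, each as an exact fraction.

S = 1500/37 in ≈ 40.541 in; Ia = 300/37 in ≈ 8.108 in

CN(I) from CN(II)=37: (4.2·37)/(10 − 0.058·37) = 3700/187 ≈ 19.786
Retention S: 1000/CN − 10 with CN=19.786 → S = 1500/37 ≈ 40.541 in
Ia = 0.2S: 0.2·40.541 = 8.108 in (exactly 300/37)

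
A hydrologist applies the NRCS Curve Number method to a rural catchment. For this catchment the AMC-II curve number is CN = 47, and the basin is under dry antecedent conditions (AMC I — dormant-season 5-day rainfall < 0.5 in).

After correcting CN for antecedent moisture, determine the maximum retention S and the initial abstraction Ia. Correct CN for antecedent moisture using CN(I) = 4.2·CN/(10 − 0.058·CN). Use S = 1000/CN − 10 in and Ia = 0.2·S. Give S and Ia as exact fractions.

CN(I) from CN(II)=47: (4.2·47)/(10 − 0.058·47) = 98700/3637 ≈ 27.138
Max retention: S = 1000/(98700/3637) − 10 = 26500/987 in (≈ 26.849 in)
Initial abstraction Ia = S/5 = (26500/987)/5 = 5300/987 ≈ 5.370 in

S = 26500/987 in ≈ 26.849 in; Ia = 5300/987 in ≈ 5.370 in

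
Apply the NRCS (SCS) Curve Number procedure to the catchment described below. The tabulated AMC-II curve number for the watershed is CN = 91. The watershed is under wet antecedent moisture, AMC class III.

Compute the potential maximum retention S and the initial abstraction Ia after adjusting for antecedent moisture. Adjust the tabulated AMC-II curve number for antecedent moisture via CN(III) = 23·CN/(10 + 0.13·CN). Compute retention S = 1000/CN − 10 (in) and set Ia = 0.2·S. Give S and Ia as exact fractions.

S = 900/2093 in ≈ 0.430 in; Ia = 180/2093 in ≈ 0.086 in

CN(III) from CN(II)=91: (23·91)/(10 + 0.13·91) = 209300/2183 ≈ 95.877
Retention S: 1000/CN − 10 with CN=95.877 → S = 900/2093 ≈ 0.430 in
Ia = 0.2·(900/2093) = 180/2093 in ≈ 0.086 in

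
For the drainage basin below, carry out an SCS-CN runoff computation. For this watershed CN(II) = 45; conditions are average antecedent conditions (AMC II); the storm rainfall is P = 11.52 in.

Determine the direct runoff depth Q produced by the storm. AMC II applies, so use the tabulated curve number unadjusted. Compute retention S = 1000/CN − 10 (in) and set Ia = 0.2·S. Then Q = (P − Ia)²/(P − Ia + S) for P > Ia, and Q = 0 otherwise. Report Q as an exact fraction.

Q = 1042441/269550 in ≈ 3.867 in

AMC II — tabulated CN = 45 applies directly.
Retention S: 1000/CN − 10 with CN=45.000 → S = 110/9 ≈ 12.222 in
Ia = 0.2S: 0.2·12.222 = 2.444 in (exactly 22/9)
Excess rainfall: 11.520 − 2.444 = 9.076 in; P > Ia so Q > 0
Q: (2042/225)² ÷ (4792/225) = 1042441/269550 in (≈ 3.867 in)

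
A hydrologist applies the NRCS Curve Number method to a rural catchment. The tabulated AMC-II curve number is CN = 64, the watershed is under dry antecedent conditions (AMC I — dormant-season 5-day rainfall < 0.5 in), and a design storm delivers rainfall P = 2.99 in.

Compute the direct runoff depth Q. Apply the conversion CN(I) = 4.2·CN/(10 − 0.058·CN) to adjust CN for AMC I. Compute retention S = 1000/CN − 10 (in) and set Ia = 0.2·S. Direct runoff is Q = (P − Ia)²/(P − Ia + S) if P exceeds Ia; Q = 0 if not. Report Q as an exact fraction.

Adjust CN=64 to AMC I: 4.2·64/(10 − 0.058·64) → (1344/5) ÷ (786/125) = 5600/131 ≈ 42.748
Max retention: S = 1000/(5600/131) − 10 = 375/28 in (≈ 13.393 in)
Ia = 0.2S: 0.2·13.393 = 2.679 in (exactly 75/28)
Excess rainfall: 2.990 − 2.679 = 0.311 in; P > Ia so Q > 0
Q: (109/350)² ÷ (9593/700) = 11881/1678775 in (≈ 0.007 in)

Q = 11881/1678775 in ≈ 0.007 in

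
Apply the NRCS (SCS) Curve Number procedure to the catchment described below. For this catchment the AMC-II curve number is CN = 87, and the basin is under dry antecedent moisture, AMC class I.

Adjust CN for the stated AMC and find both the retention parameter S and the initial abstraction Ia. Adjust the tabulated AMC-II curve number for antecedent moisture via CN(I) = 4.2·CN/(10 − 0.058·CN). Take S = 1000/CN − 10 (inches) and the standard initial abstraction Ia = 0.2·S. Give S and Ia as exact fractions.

CN(I) from CN(II)=87: (4.2·87)/(10 − 0.058·87) = 182700/2477 ≈ 73.759
Retention S: 1000/CN − 10 with CN=73.759 → S = 6500/1827 ≈ 3.558 in
Initial abstraction Ia = S/5 = (6500/1827)/5 = 1300/1827 ≈ 0.712 in

S = 6500/1827 in ≈ 3.558 in; Ia = 1300/1827 in ≈ 0.712 in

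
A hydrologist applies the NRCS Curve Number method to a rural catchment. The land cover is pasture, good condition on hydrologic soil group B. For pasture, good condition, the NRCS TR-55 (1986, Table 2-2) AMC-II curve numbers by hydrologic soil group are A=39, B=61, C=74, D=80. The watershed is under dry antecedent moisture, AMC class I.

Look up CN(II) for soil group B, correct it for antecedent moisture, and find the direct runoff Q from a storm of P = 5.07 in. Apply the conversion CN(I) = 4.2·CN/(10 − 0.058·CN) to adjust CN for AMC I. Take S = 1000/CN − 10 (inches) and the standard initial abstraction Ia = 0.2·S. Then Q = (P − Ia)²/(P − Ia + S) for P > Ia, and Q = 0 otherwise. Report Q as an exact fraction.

Q = 575411317/2419083100 in ≈ 0.238 in

NRCS table: pasture, good condition, soil group B → CN(II) = 61
Adjust CN=61 to AMC I: 4.2·61/(10 − 0.058·61) → (1281/5) ÷ (3231/500) = 42700/1077 ≈ 39.647
Retention S: 1000/CN − 10 with CN=39.647 → S = 6500/427 ≈ 15.222 in
Ia = 0.2·(6500/427) = 1300/427 in ≈ 3.044 in
Since P=5.070 > Ia=3.044: effective rainfall P−Ia = 86489/42700 in
Q: (86489/42700)² ÷ (736489/42700) = 575411317/2419083100 in (≈ 0.238 in)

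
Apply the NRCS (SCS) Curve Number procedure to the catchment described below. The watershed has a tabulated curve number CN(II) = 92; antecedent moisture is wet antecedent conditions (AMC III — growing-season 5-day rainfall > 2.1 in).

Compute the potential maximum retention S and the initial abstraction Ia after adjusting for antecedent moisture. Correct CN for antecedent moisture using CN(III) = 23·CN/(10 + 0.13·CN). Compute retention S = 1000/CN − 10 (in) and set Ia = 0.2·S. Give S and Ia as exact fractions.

S = 200/529 in ≈ 0.378 in; Ia = 40/529 in ≈ 0.076 in

Adjust CN=92 to AMC III: 23·92/(10 + 0.13·92) → 2116 ÷ (549/25) = 52900/549 ≈ 96.357
Retention S: 1000/CN − 10 with CN=96.357 → S = 200/529 ≈ 0.378 in
Ia = 0.2S: 0.2·0.378 = 0.076 in (exactly 40/529)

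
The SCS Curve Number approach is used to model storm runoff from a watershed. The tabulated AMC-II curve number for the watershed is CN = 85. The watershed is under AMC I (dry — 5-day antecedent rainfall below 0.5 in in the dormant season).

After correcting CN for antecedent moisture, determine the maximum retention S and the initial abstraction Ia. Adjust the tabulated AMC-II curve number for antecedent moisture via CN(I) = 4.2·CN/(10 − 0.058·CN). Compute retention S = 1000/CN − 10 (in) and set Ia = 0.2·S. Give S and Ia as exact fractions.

S = 500/119 in ≈ 4.202 in; Ia = 100/119 in ≈ 0.840 in

Dry (AMC I): CN(I) = 4.2·85/(10 − 0.058·85) = 357/(507/100) = 11900/169 ≈ 70.414
Max retention: S = 1000/(11900/169) − 10 = 500/119 in (≈ 4.202 in)
Initial abstraction Ia = S/5 = (500/119)/5 = 100/119 ≈ 0.840 in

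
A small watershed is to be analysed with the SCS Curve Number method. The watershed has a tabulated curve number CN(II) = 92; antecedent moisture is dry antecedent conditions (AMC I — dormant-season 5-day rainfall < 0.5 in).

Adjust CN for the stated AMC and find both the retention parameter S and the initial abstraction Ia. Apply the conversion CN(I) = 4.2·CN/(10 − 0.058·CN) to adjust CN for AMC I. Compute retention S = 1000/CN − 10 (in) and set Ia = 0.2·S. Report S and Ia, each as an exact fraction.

S = 1000/483 in ≈ 2.070 in; Ia = 200/483 in ≈ 0.414 in

CN(I) from CN(II)=92: (4.2·92)/(10 − 0.058·92) = 48300/583 ≈ 82.847
Max retention: S = 1000/(48300/583) − 10 = 1000/483 in (≈ 2.070 in)
Ia = 0.2S: 0.2·2.070 = 0.414 in (exactly 200/483)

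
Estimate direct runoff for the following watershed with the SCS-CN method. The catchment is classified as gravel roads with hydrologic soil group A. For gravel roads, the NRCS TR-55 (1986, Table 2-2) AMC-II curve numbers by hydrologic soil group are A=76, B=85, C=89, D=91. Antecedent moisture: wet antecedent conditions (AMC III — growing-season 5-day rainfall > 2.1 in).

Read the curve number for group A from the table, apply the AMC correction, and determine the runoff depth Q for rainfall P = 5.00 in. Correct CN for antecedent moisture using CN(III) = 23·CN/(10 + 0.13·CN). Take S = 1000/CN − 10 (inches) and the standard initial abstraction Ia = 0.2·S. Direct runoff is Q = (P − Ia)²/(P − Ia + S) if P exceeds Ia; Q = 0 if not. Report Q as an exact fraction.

NRCS table: gravel roads, soil group A → CN(II) = 76
Adjust CN=76 to AMC III: 23·76/(10 + 0.13·76) → 1748 ÷ (497/25) = 43700/497 ≈ 87.928
Retention S: 1000/CN − 10 with CN=87.928 → S = 600/437 ≈ 1.373 in
Ia = 0.2S: 0.2·1.373 = 0.275 in (exactly 120/437)
Excess rainfall: 5.000 − 0.275 = 4.725 in; P > Ia so Q > 0
Q = (2065/437)²/((2065/437) + 600/437) = (4264225/190969)/(2665/437) = 852845/232921 in ≈ 3.662 in

Q = 852845/232921 in ≈ 3.662 in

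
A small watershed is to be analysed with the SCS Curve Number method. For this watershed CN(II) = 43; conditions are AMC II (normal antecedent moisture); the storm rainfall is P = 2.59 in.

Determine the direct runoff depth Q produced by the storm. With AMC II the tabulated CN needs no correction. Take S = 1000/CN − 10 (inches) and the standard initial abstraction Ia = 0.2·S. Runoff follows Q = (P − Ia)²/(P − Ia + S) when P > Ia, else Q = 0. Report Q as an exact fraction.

CN(II) = 43; AMC II needs no correction.
Max retention: S = 1000/43 − 10 = 570/43 in (≈ 13.256 in)
Initial abstraction Ia = S/5 = (570/43)/5 = 114/43 ≈ 2.651 in
P = 2.590 ≤ Ia = 2.651 in: entire storm abstracted, Q = 0.

Q = 0 in ≈ 0.000 in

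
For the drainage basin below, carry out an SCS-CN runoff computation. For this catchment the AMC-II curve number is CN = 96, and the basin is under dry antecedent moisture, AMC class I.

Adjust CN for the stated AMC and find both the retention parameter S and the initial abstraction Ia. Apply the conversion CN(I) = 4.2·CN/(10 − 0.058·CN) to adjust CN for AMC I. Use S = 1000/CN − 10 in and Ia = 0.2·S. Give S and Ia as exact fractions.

S = 125/126 in ≈ 0.992 in; Ia = 25/126 in ≈ 0.198 in

Adjust CN=96 to AMC I: 4.2·96/(10 − 0.058·96) → (2016/5) ÷ (554/125) = 25200/277 ≈ 90.975
S = 1000/(25200/277) − 10 = 125/126 in ≈ 0.992 in
Ia = 0.2S: 0.2·0.992 = 0.198 in (exactly 25/126)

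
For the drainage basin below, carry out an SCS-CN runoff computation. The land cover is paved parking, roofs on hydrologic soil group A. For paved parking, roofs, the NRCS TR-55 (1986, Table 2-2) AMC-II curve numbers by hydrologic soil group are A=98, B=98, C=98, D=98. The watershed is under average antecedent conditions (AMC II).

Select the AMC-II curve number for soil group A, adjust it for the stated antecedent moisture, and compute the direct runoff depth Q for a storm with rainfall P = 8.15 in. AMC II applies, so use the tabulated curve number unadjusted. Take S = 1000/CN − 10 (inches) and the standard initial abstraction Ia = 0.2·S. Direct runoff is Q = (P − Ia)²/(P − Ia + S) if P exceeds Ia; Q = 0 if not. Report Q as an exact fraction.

Q = 63154809/7984060 in ≈ 7.910 in

NRCS table: paved parking, roofs, soil group A → CN(II) = 98
Average conditions: CN = 98 (no AMC adjustment).
Retention S: 1000/CN − 10 with CN=98.000 → S = 10/49 ≈ 0.204 in
Ia = 0.2S: 0.2·0.204 = 0.041 in (exactly 2/49)
Excess rainfall: 8.150 − 0.041 = 8.109 in; P > Ia so Q > 0
Runoff Q = (P−Ia)²/(P−Ia+S) = (8.109)²/(8.109+0.204) = 63154809/7984060 ≈ 7.910 in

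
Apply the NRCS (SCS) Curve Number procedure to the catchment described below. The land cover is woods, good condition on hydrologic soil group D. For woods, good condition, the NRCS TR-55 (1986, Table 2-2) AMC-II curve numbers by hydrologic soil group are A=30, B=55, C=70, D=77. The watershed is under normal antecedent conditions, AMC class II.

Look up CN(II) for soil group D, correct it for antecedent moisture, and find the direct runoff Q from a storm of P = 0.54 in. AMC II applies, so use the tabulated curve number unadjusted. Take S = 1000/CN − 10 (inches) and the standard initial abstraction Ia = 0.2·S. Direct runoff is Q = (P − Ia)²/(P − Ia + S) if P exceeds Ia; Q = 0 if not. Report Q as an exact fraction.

NRCS table: woods, good condition, soil group D → CN(II) = 77
Average conditions: CN = 77 (no AMC adjustment).
Retention S: 1000/CN − 10 with CN=77.000 → S = 230/77 ≈ 2.987 in
Ia = 0.2·(230/77) = 46/77 in ≈ 0.597 in
P = 0.540 ≤ Ia = 0.597 in: entire storm abstracted, Q = 0.

Q = 0 in ≈ 0.000 in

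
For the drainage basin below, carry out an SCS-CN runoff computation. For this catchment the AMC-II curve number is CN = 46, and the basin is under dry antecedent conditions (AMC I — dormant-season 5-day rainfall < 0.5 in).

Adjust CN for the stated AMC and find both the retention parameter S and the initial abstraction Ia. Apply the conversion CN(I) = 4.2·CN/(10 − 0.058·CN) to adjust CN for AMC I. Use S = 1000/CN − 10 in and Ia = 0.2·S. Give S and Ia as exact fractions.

S = 4500/161 in ≈ 27.950 in; Ia = 900/161 in ≈ 5.590 in

CN(I) from CN(II)=46: (4.2·46)/(10 − 0.058·46) = 16100/611 ≈ 26.350
Max retention: S = 1000/(16100/611) − 10 = 4500/161 in (≈ 27.950 in)
Initial abstraction Ia = S/5 = (4500/161)/5 = 900/161 ≈ 5.590 in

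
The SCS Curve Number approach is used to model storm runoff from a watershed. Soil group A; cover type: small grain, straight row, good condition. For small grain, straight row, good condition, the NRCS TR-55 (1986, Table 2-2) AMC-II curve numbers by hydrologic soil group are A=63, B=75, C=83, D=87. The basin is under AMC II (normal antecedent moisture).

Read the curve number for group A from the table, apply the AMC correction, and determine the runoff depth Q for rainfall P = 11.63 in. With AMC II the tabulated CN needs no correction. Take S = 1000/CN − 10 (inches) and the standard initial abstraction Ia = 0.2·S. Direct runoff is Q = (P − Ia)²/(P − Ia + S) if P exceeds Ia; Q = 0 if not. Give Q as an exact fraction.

Q = 4338725161/648074700 in ≈ 6.695 in

NRCS table: small grain, straight row, good condition, soil group A → CN(II) = 63
Average conditions: CN = 63 (no AMC adjustment).
S = 1000/63 − 10 = 370/63 in ≈ 5.873 in
Ia = 0.2·(370/63) = 74/63 in ≈ 1.175 in
P − Ia = 11.630 − 1.175 = 65869/6300 ≈ 10.455 in (> 0, runoff occurs)
Runoff Q = (P−Ia)²/(P−Ia+S) = (10.455)²/(10.455+5.873) = 4338725161/648074700 ≈ 6.695 in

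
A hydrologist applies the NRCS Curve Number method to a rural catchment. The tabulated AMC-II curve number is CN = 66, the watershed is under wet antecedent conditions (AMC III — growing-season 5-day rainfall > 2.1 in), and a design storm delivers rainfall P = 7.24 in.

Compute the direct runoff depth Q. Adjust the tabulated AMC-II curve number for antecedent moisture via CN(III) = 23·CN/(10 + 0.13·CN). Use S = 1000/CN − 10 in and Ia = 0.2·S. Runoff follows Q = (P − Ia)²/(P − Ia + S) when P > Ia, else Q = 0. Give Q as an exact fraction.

Q = 16609796641/3251916525 in ≈ 5.108 in

Wet (AMC III): CN(III) = 23·66/(10 + 0.13·66) = 1518/(929/50) = 75900/929 ≈ 81.701
Retention S: 1000/CN − 10 with CN=81.701 → S = 1700/759 ≈ 2.240 in
Ia = 0.2·(1700/759) = 340/759 in ≈ 0.448 in
Since P=7.240 > Ia=0.448: effective rainfall P−Ia = 128879/18975 in
Q: (128879/18975)² ÷ (171379/18975) = 16609796641/3251916525 in (≈ 5.108 in)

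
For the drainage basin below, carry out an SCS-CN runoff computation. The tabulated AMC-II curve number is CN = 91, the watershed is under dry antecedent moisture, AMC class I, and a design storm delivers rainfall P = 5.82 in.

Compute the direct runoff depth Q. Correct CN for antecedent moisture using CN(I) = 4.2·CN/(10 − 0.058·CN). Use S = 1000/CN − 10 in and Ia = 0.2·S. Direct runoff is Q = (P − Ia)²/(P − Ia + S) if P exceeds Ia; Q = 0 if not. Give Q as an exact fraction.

Q = 3224990521/868326550 in ≈ 3.714 in

CN(I) from CN(II)=91: (4.2·91)/(10 − 0.058·91) = 63700/787 ≈ 80.940
Max retention: S = 1000/(63700/787) − 10 = 1500/637 in (≈ 2.355 in)
Initial abstraction Ia = S/5 = (1500/637)/5 = 300/637 ≈ 0.471 in
Since P=5.820 > Ia=0.471: effective rainfall P−Ia = 170367/31850 in
Runoff Q = (P−Ia)²/(P−Ia+S) = (5.349)²/(5.349+2.355) = 3224990521/868326550 ≈ 3.714 in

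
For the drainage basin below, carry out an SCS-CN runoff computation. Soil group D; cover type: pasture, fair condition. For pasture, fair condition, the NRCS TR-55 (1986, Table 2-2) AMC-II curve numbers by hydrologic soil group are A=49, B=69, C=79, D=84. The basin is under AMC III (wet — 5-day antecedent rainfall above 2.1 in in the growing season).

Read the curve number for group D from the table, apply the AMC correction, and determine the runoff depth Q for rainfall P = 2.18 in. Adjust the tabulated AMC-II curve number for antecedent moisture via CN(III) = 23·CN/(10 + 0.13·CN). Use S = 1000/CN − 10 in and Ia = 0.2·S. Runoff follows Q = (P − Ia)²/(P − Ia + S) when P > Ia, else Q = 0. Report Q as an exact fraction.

NRCS table: pasture, fair condition, soil group D → CN(II) = 84
Adjust CN=84 to AMC III: 23·84/(10 + 0.13·84) → 1932 ÷ (523/25) = 48300/523 ≈ 92.352
Retention S: 1000/CN − 10 with CN=92.352 → S = 400/483 ≈ 0.828 in
Ia = 0.2·(400/483) = 80/483 in ≈ 0.166 in
Excess rainfall: 2.180 − 0.166 = 2.014 in; P > Ia so Q > 0
Runoff Q = (P−Ia)²/(P−Ia+S) = (2.014)²/(2.014+0.828) = 2366530609/1657825050 ≈ 1.427 in

Q = 2366530609/1657825050 in ≈ 1.427 in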